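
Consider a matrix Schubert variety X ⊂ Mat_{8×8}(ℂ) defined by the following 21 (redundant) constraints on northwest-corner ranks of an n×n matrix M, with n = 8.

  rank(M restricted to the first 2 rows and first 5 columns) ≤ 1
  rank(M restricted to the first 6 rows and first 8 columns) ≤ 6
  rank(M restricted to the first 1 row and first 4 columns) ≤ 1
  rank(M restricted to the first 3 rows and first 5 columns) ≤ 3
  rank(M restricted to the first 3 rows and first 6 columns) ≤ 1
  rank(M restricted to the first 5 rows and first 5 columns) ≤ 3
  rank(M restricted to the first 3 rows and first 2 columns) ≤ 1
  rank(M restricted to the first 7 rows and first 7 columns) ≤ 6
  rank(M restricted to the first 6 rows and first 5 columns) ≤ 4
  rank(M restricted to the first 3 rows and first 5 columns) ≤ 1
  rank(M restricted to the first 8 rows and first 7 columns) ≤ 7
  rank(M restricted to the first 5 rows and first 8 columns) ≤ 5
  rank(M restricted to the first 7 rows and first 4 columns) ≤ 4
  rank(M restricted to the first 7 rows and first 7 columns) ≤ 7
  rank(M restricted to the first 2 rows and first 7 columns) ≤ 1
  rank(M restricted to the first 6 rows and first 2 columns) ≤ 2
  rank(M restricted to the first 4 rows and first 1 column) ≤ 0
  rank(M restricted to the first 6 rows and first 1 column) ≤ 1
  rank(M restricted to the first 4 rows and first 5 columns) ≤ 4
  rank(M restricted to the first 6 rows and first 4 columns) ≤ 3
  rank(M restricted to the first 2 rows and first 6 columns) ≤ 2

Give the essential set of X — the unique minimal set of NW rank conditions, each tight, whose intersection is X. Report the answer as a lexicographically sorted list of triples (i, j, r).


Recovering R(i,j) via the rank-extension bound from the 21 conditions:

  0, 1, 1, 1, 1, 1, 1, 1
  0, 1, 1, 1, 1, 1, 1, 2
  0, 1, 1, 1, 1, 1, 2, 3
  0, 1, 2, 2, 2, 2, 3, 4
  1, 2, 3, 3, 3, 3, 4, 5
  1, 2, 3, 3, 4, 4, 5, 6
  1, 2, 3, 4, 5, 5, 6, 7
  1, 2, 3, 4, 5, 6, 7, 8

giving w = (2, 8, 7, 3, 1, 5, 4, 6) via Δ²R.

Fulton essential set (4 of the 14 Rothe cells):

[(2, 7, 1), (3, 6, 1), (4, 1, 0), (6, 4, 3)]


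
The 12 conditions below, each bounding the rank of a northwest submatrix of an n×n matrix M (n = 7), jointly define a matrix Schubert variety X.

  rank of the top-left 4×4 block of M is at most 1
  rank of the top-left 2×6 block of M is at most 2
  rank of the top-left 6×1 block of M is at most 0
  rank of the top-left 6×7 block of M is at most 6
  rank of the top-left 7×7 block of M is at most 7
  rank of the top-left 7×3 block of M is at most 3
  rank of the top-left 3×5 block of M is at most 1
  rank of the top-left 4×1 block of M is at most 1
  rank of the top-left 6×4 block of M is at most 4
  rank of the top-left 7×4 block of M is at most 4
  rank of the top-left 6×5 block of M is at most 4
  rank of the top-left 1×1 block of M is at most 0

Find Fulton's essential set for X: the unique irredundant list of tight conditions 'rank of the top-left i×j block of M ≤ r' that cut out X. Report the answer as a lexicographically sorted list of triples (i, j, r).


Computing R[i][j] = min implied NW-rank bound (n=7, 12 conditions):

  0 1 1 1 1 1 1
  0 1 1 1 1 2 2
  0 1 1 1 1 2 3
  0 1 1 1 2 3 4
  0 1 2 2 3 4 5
  0 1 2 3 4 5 6
  1 2 3 4 5 6 7

so w = (2, 6, 7, 5, 3, 4, 1).

ℓ(w)=14; the 3 essential cells (i,j,r):

[(3, 5, 1), (4, 4, 1), (6, 1, 0)]


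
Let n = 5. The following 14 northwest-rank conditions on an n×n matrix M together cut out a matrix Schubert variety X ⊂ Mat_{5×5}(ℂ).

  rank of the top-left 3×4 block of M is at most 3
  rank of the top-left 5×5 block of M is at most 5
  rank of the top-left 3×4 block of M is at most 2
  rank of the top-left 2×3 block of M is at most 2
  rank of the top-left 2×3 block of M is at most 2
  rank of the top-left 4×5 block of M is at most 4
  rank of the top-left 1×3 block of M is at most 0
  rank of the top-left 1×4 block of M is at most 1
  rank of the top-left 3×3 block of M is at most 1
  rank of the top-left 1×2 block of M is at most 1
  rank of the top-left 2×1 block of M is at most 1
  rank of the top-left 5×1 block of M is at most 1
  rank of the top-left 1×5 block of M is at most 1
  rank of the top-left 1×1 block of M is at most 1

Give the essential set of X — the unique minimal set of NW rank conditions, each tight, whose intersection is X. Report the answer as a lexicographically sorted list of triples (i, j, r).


Propagating the 14 rank bounds to every northwest block:

  row 1: 0  0  0  1  1
  row 2: 1  1  1  2  2
  row 3: 1  1  1  2  3
  row 4: 1  2  2  3  4
  row 5: 1  2  3  4  5

hence w(1..5) = (4, 1, 5, 2, 3).

D(w) has 5 cells with 2 SE-corners; essential set:

[(1, 3, 0), (3, 3, 1)]


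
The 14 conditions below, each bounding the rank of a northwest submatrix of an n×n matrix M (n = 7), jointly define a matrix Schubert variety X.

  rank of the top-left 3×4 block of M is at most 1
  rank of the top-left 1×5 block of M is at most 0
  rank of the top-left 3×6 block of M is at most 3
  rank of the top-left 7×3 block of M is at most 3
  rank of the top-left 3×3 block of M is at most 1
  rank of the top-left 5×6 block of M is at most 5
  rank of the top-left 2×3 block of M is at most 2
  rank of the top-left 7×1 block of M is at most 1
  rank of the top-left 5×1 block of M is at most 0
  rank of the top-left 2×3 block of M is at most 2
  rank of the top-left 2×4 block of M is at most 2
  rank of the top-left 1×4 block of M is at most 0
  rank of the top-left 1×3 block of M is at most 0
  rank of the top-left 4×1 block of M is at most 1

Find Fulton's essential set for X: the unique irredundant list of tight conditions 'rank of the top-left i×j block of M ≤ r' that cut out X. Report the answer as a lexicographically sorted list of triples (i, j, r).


Reconstructing r_w from the 14 given conditions:

  R[1]: 0  0  0  0  0  1  1
  R[2]: 0  1  1  1  1  2  2
  R[3]: 0  1  1  1  2  3  3
  R[4]: 0  1  2  2  3  4  4
  R[5]: 0  1  2  3  4  5  5
  R[6]: 1  2  3  4  5  6  6
  R[7]: 1  2  3  4  5  6  7

reading off 1-entries of Δ²R: w = (6, 2, 5, 3, 4, 1, 7).

D(w) has 11 cells with 3 SE-corners; essential set:

[(1, 5, 0), (3, 4, 1), (5, 1, 0)]


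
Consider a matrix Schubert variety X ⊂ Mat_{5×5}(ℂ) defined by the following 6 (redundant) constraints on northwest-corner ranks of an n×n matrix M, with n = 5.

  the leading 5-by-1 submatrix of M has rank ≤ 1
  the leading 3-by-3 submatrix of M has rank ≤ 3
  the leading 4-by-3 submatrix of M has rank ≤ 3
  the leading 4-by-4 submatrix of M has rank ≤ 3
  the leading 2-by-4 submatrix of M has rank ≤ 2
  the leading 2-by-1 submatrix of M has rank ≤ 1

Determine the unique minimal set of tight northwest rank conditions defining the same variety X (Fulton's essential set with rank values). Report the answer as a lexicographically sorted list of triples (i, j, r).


The tightest implied rank at each (i,j), from the 6 conditions:

  R[1]: 1, 1, 1, 1, 1
  R[2]: 1, 2, 2, 2, 2
  R[3]: 1, 2, 3, 3, 3
  R[4]: 1, 2, 3, 3, 4
  R[5]: 1, 2, 3, 4, 5

reading off 1-entries of Δ²R: w = (1, 2, 3, 5, 4).

Fulton essential set (the sole Rothe cell):

[(4, 4, 3)]


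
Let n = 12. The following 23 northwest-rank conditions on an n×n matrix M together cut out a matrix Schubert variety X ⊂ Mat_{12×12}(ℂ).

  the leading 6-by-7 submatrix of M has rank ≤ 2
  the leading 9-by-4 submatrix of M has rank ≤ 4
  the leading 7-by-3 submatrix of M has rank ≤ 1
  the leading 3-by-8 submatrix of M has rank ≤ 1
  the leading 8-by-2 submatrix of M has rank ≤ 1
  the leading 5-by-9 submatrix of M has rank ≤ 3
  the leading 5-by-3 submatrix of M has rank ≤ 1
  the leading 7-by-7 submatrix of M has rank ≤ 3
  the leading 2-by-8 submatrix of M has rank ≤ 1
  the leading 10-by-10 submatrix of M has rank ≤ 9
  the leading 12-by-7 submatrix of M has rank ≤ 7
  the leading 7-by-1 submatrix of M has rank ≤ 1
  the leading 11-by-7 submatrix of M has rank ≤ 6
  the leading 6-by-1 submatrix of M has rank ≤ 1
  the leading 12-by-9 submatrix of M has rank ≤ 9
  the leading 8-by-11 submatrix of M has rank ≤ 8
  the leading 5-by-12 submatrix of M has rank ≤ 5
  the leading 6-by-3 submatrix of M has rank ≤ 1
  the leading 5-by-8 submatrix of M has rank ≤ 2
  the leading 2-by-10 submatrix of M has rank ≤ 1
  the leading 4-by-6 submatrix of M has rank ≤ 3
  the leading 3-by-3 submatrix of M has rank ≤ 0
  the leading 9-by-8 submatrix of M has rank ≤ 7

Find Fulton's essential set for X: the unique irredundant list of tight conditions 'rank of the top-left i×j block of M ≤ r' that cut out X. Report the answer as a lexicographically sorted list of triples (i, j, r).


Reconstructing r_w from the 23 given conditions:

  row 1: 0, 0, 0, 1, 1, 1, 1, 1, 1, 1, 1, 1
  row 2: 0, 0, 0, 1, 1, 1, 1, 1, 1, 1, 2, 2
  row 3: 0, 0, 0, 1, 1, 1, 1, 1, 2, 2, 3, 3
  row 4: 1, 1, 1, 2, 2, 2, 2, 2, 3, 3, 4, 4
  row 5: 1, 1, 1, 2, 2, 2, 2, 2, 3, 4, 5, 5
  row 6: 1, 1, 1, 2, 2, 2, 2, 3, 4, 5, 6, 6
  row 7: 1, 1, 1, 2, 3, 3, 3, 4, 5, 6, 7, 7
  row 8: 1, 1, 2, 3, 4, 4, 4, 5, 6, 7, 8, 8
  row 9: 1, 2, 3, 4, 5, 5, 5, 6, 7, 8, 9, 9
  row 10: 1, 2, 3, 4, 5, 6, 6, 7, 8, 9, 10, 10
  row 11: 1, 2, 3, 4, 5, 6, 6, 7, 8, 9, 10, 11
  row 12: 1, 2, 3, 4, 5, 6, 7, 8, 9, 10, 11, 12

so w = (4, 11, 9, 1, 10, 8, 5, 3, 2, 6, 12, 7).

8 SE-corners of the 34-cell Rothe diagram give Ess(w):

[(2, 10, 1), (3, 3, 0), (3, 8, 1), (5, 8, 2), (6, 7, 2), (7, 3, 1), (8, 2, 1), (11, 7, 6)]


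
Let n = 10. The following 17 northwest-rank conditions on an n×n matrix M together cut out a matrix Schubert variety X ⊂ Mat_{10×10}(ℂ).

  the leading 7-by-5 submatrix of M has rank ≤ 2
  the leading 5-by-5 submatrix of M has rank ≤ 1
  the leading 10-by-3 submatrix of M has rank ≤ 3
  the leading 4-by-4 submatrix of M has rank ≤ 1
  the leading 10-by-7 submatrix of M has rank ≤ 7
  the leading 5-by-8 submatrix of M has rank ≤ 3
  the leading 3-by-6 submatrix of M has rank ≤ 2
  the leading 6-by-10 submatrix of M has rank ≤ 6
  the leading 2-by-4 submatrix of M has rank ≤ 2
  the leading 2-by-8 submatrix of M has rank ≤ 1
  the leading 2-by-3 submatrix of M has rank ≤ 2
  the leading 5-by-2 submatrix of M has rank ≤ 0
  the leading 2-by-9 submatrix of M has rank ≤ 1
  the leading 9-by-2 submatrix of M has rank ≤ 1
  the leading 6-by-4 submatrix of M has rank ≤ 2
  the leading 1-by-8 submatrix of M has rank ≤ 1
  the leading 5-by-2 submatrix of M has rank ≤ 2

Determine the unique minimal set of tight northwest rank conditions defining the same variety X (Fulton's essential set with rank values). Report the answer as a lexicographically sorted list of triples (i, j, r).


Rank table r_w(10×10) implied by the 17 constraints:

  row 1: 0, 0, 1, 1, 1, 1, 1, 1, 1, 1
  row 2: 0, 0, 1, 1, 1, 1, 1, 1, 1, 2
  row 3: 0, 0, 1, 1, 1, 2, 2, 2, 2, 3
  row 4: 0, 0, 1, 1, 1, 2, 3, 3, 3, 4
  row 5: 0, 0, 1, 1, 1, 2, 3, 3, 4, 5
  row 6: 1, 1, 2, 2, 2, 3, 4, 4, 5, 6
  row 7: 1, 1, 2, 2, 2, 3, 4, 5, 6, 7
  row 8: 1, 1, 2, 3, 3, 4, 5, 6, 7, 8
  row 9: 1, 1, 2, 3, 4, 5, 6, 7, 8, 9
  row 10: 1, 2, 3, 4, 5, 6, 7, 8, 9, 10

reading off 1-entries of Δ²R: w = (3, 10, 6, 7, 9, 1, 8, 4, 5, 2).

6 SE-corners of the 28-cell Rothe diagram give Ess(w):

[(2, 9, 1), (5, 2, 0), (5, 5, 1), (5, 8, 3), (7, 5, 2), (9, 2, 1)]


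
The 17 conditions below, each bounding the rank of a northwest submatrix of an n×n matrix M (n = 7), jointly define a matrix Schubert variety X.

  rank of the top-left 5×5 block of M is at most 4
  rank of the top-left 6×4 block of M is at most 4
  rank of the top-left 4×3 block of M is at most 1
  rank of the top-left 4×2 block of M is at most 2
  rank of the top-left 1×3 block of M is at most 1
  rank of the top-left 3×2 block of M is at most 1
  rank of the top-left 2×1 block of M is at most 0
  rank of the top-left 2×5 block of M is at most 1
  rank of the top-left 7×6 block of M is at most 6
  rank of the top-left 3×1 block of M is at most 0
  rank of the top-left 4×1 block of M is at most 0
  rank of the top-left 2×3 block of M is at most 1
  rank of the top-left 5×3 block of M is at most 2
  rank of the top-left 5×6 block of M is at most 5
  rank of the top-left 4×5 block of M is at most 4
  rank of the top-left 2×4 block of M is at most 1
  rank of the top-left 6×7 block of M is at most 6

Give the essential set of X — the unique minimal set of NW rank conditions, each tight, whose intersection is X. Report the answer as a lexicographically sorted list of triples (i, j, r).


Recovering R(i,j) via the rank-extension bound from the 17 conditions:

  0 | 1 | 1 | 1 | 1 | 1 | 1
  0 | 1 | 1 | 1 | 1 | 2 | 2
  0 | 1 | 1 | 2 | 2 | 3 | 3
  0 | 1 | 1 | 2 | 3 | 4 | 4
  1 | 2 | 2 | 3 | 4 | 5 | 5
  1 | 2 | 3 | 4 | 5 | 6 | 6
  1 | 2 | 3 | 4 | 5 | 6 | 7

second differences of R give the permutation w = (2, 6, 4, 5, 1, 3, 7).

3 SE-corners of the 9-cell Rothe diagram give Ess(w):

[(2, 5, 1), (4, 1, 0), (4, 3, 1)]


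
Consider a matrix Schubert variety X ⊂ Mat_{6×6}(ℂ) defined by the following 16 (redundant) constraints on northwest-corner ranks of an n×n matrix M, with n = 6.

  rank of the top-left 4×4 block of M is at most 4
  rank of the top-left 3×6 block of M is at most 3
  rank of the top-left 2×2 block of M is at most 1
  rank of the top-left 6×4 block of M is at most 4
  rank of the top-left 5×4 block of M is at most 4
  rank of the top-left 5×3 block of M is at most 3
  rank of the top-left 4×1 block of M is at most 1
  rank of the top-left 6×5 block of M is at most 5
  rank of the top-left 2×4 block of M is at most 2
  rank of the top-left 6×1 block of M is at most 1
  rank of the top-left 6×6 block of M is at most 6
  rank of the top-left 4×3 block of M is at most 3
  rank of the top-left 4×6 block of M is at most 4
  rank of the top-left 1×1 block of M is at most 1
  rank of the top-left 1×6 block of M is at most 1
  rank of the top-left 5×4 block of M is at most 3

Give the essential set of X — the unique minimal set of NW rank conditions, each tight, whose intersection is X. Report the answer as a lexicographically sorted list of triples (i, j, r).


Propagating the 16 rank bounds to every northwest block:

  1 1 1 1 1 1
  1 1 2 2 2 2
  1 2 3 3 3 3
  1 2 3 3 4 4
  1 2 3 3 4 5
  1 2 3 4 5 6

second differences of R give the permutation w = (1, 3, 2, 5, 6, 4).

ℓ(w)=3; the 2 essential cells (i,j,r):

[(2, 2, 1), (5, 4, 3)]


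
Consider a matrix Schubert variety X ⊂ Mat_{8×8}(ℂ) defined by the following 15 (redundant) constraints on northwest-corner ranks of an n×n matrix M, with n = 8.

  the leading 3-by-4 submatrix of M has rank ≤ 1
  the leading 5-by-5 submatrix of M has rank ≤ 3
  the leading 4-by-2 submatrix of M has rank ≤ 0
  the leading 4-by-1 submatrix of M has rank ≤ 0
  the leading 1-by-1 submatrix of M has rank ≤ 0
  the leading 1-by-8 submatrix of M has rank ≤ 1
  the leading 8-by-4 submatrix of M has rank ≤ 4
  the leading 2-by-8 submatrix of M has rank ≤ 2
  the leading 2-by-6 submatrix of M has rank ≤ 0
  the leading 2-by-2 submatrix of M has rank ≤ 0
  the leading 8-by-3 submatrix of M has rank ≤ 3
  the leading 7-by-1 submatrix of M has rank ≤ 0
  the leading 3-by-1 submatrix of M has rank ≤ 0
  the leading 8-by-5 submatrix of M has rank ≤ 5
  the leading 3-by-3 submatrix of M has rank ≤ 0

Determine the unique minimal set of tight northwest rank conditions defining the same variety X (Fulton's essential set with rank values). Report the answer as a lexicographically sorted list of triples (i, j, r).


Propagating the 15 rank bounds to every northwest block:

  R[1]: 0, 0, 0, 0, 0, 0, 1, 1
  R[2]: 0, 0, 0, 0, 0, 0, 1, 2
  R[3]: 0, 0, 0, 1, 1, 1, 2, 3
  R[4]: 0, 0, 1, 2, 2, 2, 3, 4
  R[5]: 0, 1, 2, 3, 3, 3, 4, 5
  R[6]: 0, 1, 2, 3, 4, 4, 5, 6
  R[7]: 0, 1, 2, 3, 4, 5, 6, 7
  R[8]: 1, 2, 3, 4, 5, 6, 7, 8

second differences of R give the permutation w = (7, 8, 4, 3, 2, 5, 6, 1).

Fulton essential set (4 of the 20 Rothe cells):

[(2, 6, 0), (3, 3, 0), (4, 2, 0), (7, 1, 0)]


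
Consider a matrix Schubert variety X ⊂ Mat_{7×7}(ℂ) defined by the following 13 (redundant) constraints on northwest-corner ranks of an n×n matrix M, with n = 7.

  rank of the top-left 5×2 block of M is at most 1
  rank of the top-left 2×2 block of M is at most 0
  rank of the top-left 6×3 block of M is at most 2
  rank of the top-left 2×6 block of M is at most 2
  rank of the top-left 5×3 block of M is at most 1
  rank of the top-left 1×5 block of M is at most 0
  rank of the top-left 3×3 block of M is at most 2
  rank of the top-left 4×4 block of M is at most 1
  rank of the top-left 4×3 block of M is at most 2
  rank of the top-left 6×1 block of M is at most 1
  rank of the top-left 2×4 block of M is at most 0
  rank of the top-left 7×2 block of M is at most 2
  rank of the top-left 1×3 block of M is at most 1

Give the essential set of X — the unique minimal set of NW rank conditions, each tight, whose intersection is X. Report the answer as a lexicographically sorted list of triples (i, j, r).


Rank table r_w(7×7) implied by the 13 constraints:

  R[1]: 0 0 0 0 0 1 1
  R[2]: 0 0 0 0 1 2 2
  R[3]: 1 1 1 1 2 3 3
  R[4]: 1 1 1 1 2 3 4
  R[5]: 1 1 1 2 3 4 5
  R[6]: 1 2 2 3 4 5 6
  R[7]: 1 2 3 4 5 6 7

giving w = (6, 5, 1, 7, 4, 2, 3) via Δ²R.

4 SE-corners of the 14-cell Rothe diagram give Ess(w):

[(1, 5, 0), (2, 4, 0), (4, 4, 1), (5, 3, 1)]


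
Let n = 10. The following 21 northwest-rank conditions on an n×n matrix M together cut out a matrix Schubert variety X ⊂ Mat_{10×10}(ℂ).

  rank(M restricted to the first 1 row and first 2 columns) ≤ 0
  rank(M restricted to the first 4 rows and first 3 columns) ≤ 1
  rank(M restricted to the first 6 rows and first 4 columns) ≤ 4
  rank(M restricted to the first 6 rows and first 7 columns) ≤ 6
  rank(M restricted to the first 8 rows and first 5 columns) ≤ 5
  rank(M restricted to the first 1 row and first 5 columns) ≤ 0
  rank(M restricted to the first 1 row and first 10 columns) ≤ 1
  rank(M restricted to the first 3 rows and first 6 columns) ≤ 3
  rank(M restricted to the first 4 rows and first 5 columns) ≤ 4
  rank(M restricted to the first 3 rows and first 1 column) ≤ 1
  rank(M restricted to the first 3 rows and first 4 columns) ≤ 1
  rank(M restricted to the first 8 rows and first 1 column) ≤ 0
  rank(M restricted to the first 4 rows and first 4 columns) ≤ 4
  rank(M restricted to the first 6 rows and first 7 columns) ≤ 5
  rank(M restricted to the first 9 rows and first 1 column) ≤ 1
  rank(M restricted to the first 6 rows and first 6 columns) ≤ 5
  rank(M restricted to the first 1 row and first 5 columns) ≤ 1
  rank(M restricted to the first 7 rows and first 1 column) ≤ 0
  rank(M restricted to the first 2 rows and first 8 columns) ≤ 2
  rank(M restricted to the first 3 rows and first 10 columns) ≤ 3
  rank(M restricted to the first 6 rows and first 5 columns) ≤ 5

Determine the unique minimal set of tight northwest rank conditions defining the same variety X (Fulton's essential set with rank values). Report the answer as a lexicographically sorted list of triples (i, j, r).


The tightest implied rank at each (i,j), from the 21 conditions:

  0  0  0  0  0  1  1  1  1  1
  0  1  1  1  1  2  2  2  2  2
  0  1  1  1  2  3  3  3  3  3
  0  1  1  2  3  4  4  4  4  4
  0  1  2  3  4  5  5  5  5  5
  0  1  2  3  4  5  5  6  6  6
  0  1  2  3  4  5  6  7  7  7
  0  1  2  3  4  5  6  7  8  8
  1  2  3  4  5  6  7  8  9  9
  1  2  3  4  5  6  7  8  9  10

second differences of R give the permutation w = (6, 2, 5, 4, 3, 8, 7, 9, 1, 10).

5 SE-corners of the 16-cell Rothe diagram give Ess(w):

[(1, 5, 0), (3, 4, 1), (4, 3, 1), (6, 7, 5), (8, 1, 0)]


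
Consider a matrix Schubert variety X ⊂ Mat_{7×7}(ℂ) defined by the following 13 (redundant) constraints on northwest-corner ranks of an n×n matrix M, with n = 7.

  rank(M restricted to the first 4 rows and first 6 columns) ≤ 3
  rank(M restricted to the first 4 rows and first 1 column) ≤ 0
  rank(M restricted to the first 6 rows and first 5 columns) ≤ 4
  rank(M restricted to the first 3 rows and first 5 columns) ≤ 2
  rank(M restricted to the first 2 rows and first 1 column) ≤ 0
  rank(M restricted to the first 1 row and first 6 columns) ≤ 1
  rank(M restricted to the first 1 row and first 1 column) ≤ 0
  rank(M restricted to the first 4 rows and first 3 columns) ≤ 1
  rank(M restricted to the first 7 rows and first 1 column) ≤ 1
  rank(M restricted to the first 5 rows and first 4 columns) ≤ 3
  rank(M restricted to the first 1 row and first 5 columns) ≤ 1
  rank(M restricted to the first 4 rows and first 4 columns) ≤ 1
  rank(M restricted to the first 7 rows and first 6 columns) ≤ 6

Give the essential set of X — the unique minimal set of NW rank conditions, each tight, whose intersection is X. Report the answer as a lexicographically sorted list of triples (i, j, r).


Recovering R(i,j) via the rank-extension bound from the 13 conditions:

  R[1]: 0, 1, 1, 1, 1, 1, 1
  R[2]: 0, 1, 1, 1, 2, 2, 2
  R[3]: 0, 1, 1, 1, 2, 3, 3
  R[4]: 0, 1, 1, 1, 2, 3, 4
  R[5]: 1, 2, 2, 2, 3, 4, 5
  R[6]: 1, 2, 3, 3, 4, 5, 6
  R[7]: 1, 2, 3, 4, 5, 6, 7

the unique w with this rank table is (2, 5, 6, 7, 1, 3, 4).

D(w) has 10 cells with 2 SE-corners; essential set:

[(4, 1, 0), (4, 4, 1)]


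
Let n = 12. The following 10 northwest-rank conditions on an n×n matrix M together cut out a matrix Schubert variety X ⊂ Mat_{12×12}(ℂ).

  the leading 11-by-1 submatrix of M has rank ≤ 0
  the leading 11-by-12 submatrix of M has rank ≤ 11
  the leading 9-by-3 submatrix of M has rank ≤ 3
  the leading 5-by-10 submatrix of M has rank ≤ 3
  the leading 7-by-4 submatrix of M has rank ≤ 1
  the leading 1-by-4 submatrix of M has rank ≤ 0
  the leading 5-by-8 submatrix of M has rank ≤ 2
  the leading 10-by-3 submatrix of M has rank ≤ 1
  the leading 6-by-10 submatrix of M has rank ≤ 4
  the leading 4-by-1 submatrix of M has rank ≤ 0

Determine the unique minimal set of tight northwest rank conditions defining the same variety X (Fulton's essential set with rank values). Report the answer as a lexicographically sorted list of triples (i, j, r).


Rank table r_w(12×12) implied by the 10 constraints:

  row 1: 0 0 0 0 1 1 1 1 1 1 1 1
  row 2: 0 1 1 1 2 2 2 2 2 2 2 2
  row 3: 0 1 1 1 2 2 2 2 3 3 3 3
  row 4: 0 1 1 1 2 2 2 2 3 3 4 4
  row 5: 0 1 1 1 2 2 2 2 3 3 4 5
  row 6: 0 1 1 1 2 3 3 3 4 4 5 6
  row 7: 0 1 1 1 2 3 4 4 5 5 6 7
  row 8: 0 1 1 2 3 4 5 5 6 6 7 8
  row 9: 0 1 1 2 3 4 5 6 7 7 8 9
  row 10: 0 1 1 2 3 4 5 6 7 8 9 10
  row 11: 0 1 2 3 4 5 6 7 8 9 10 11
  row 12: 1 2 3 4 5 6 7 8 9 10 11 12

hence w(1..12) = (5, 2, 9, 11, 12, 6, 7, 4, 8, 10, 3, 1).

Rothe diagram D(w) (38 cells), 6 SE-corners (essential conditions):

[(1, 4, 0), (5, 8, 2), (5, 10, 3), (7, 4, 1), (10, 3, 1), (11, 1, 0)]


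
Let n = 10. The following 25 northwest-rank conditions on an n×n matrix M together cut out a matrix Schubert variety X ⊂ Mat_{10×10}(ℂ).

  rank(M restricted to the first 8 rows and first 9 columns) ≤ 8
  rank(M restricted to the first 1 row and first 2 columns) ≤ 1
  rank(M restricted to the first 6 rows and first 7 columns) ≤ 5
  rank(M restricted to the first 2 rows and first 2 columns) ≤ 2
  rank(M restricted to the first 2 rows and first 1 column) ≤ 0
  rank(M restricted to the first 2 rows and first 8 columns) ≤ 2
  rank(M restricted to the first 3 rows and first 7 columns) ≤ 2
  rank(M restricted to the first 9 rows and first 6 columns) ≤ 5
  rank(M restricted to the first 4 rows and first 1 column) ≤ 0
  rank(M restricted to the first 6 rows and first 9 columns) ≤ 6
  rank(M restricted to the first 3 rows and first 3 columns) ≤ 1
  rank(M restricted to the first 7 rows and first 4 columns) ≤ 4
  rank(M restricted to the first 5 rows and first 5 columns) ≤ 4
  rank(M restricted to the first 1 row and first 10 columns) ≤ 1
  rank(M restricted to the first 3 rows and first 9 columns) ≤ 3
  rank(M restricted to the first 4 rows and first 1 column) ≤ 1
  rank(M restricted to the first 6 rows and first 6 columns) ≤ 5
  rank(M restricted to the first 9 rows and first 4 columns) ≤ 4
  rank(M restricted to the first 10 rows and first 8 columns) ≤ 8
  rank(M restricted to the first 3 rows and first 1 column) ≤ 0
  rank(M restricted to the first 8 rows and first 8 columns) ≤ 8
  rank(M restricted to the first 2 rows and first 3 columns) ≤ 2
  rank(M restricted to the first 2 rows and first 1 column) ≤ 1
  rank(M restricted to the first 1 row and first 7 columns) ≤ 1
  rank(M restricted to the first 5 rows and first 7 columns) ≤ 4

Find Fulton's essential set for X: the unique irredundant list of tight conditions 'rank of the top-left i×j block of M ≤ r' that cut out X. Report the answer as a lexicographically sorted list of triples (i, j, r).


Rank table r_w(10×10) implied by the 25 constraints:

  0 | 1 | 1 | 1 | 1 | 1 | 1 | 1 | 1 | 1
  0 | 1 | 1 | 2 | 2 | 2 | 2 | 2 | 2 | 2
  0 | 1 | 1 | 2 | 2 | 2 | 2 | 3 | 3 | 3
  0 | 1 | 2 | 3 | 3 | 3 | 3 | 4 | 4 | 4
  1 | 2 | 3 | 4 | 4 | 4 | 4 | 5 | 5 | 5
  1 | 2 | 3 | 4 | 5 | 5 | 5 | 6 | 6 | 6
  1 | 2 | 3 | 4 | 5 | 5 | 6 | 7 | 7 | 7
  1 | 2 | 3 | 4 | 5 | 5 | 6 | 7 | 8 | 8
  1 | 2 | 3 | 4 | 5 | 5 | 6 | 7 | 8 | 9
  1 | 2 | 3 | 4 | 5 | 6 | 7 | 8 | 9 | 10

so w = (2, 4, 8, 3, 1, 5, 7, 9, 10, 6).

Rothe diagram D(w) (12 cells), 4 SE-corners (essential conditions):

[(3, 3, 1), (3, 7, 2), (4, 1, 0), (9, 6, 5)]


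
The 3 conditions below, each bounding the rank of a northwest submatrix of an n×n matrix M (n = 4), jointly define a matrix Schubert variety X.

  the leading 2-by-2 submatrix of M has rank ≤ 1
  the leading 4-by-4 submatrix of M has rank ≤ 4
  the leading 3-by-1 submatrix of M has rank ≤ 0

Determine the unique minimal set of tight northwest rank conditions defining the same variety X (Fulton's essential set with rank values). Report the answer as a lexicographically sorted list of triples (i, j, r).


Rank table r_w(4×4) implied by the 3 constraints:

  i=1: 0 1 1 1
  i=2: 0 1 2 2
  i=3: 0 1 2 3
  i=4: 1 2 3 4

second differences of R give the permutation w = (2, 3, 4, 1).

Fulton essential set (1 of the 3 Rothe cells):

[(3, 1, 0)]


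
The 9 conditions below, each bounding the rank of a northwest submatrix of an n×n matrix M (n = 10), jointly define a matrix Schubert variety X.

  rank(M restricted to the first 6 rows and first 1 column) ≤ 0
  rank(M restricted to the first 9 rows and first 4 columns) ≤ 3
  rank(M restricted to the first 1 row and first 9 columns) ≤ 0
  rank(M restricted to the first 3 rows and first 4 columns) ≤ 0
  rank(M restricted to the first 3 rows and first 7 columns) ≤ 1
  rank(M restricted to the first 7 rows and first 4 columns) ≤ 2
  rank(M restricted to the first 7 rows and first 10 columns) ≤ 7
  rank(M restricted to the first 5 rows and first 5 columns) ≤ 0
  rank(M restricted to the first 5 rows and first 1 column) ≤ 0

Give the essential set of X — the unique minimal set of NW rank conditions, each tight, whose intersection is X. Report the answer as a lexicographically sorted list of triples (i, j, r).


Computing R[i][j] = min implied NW-rank bound (n=10, 9 conditions):

  i=1: 0 | 0 | 0 | 0 | 0 | 0 | 0 | 0 | 0 | 1
  i=2: 0 | 0 | 0 | 0 | 0 | 1 | 1 | 1 | 1 | 2
  i=3: 0 | 0 | 0 | 0 | 0 | 1 | 1 | 2 | 2 | 3
  i=4: 0 | 0 | 0 | 0 | 0 | 1 | 2 | 3 | 3 | 4
  i=5: 0 | 0 | 0 | 0 | 0 | 1 | 2 | 3 | 4 | 5
  i=6: 0 | 1 | 1 | 1 | 1 | 2 | 3 | 4 | 5 | 6
  i=7: 1 | 2 | 2 | 2 | 2 | 3 | 4 | 5 | 6 | 7
  i=8: 1 | 2 | 3 | 3 | 3 | 4 | 5 | 6 | 7 | 8
  i=9: 1 | 2 | 3 | 3 | 4 | 5 | 6 | 7 | 8 | 9
  i=10: 1 | 2 | 3 | 4 | 5 | 6 | 7 | 8 | 9 | 10

second differences of R give the permutation w = (10, 6, 8, 7, 9, 2, 1, 3, 5, 4).

Fulton essential set (5 of the 32 Rothe cells):

[(1, 9, 0), (3, 7, 1), (5, 5, 0), (6, 1, 0), (9, 4, 3)]


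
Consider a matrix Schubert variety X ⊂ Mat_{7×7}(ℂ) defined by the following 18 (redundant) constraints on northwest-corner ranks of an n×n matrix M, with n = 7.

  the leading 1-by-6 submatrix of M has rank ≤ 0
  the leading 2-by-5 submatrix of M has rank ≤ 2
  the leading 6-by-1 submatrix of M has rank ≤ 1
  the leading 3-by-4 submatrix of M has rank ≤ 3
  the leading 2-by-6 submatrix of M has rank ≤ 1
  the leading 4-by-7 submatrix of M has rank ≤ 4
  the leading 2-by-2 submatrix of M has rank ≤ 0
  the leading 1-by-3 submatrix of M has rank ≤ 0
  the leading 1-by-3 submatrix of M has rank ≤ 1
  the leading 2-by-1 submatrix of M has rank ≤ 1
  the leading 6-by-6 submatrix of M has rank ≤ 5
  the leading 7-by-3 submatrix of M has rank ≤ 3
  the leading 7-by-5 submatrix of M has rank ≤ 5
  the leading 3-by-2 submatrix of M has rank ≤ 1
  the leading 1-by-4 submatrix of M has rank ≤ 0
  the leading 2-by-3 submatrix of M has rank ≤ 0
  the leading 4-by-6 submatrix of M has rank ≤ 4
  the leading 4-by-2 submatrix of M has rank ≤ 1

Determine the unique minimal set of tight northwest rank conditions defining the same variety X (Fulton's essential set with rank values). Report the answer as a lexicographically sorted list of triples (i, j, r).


Computing R[i][j] = min implied NW-rank bound (n=7, 18 conditions):

  0 0 0 0 0 0 1
  0 0 0 1 1 1 2
  1 1 1 2 2 2 3
  1 1 2 3 3 3 4
  1 2 3 4 4 4 5
  1 2 3 4 5 5 6
  1 2 3 4 5 6 7

reading off 1-entries of Δ²R: w = (7, 4, 1, 3, 2, 5, 6).

ℓ(w)=10; the 3 essential cells (i,j,r):

[(1, 6, 0), (2, 3, 0), (4, 2, 1)]


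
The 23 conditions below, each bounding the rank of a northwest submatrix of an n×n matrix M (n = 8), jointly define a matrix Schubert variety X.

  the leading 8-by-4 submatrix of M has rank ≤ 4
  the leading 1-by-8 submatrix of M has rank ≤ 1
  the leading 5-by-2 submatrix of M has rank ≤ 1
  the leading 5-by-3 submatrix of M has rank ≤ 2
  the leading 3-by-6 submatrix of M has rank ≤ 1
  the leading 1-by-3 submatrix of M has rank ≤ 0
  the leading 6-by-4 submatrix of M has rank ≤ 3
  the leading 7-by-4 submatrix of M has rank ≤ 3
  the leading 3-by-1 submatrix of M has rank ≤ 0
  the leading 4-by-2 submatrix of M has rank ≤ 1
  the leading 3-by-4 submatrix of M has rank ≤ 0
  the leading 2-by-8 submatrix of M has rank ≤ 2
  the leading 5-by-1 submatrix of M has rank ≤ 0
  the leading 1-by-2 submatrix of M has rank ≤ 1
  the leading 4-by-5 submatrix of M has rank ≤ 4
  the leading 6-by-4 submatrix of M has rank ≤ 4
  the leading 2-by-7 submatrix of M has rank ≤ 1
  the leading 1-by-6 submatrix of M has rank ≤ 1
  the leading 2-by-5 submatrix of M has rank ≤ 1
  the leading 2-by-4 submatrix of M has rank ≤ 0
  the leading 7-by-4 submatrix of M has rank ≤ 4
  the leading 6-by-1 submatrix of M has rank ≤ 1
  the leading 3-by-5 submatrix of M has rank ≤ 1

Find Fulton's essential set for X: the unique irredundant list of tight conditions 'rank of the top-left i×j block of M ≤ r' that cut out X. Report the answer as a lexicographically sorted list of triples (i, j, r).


Recovering R(i,j) via the rank-extension bound from the 23 conditions:

  i=1: 0 0 0 0 1 1 1 1
  i=2: 0 0 0 0 1 1 1 2
  i=3: 0 0 0 0 1 1 2 3
  i=4: 0 1 1 1 2 2 3 4
  i=5: 0 1 2 2 3 3 4 5
  i=6: 1 2 3 3 4 4 5 6
  i=7: 1 2 3 3 4 5 6 7
  i=8: 1 2 3 4 5 6 7 8

reading off 1-entries of Δ²R: w = (5, 8, 7, 2, 3, 1, 6, 4).

D(w) has 18 cells with 5 SE-corners; essential set:

[(2, 7, 1), (3, 4, 0), (3, 6, 1), (5, 1, 0), (7, 4, 3)]


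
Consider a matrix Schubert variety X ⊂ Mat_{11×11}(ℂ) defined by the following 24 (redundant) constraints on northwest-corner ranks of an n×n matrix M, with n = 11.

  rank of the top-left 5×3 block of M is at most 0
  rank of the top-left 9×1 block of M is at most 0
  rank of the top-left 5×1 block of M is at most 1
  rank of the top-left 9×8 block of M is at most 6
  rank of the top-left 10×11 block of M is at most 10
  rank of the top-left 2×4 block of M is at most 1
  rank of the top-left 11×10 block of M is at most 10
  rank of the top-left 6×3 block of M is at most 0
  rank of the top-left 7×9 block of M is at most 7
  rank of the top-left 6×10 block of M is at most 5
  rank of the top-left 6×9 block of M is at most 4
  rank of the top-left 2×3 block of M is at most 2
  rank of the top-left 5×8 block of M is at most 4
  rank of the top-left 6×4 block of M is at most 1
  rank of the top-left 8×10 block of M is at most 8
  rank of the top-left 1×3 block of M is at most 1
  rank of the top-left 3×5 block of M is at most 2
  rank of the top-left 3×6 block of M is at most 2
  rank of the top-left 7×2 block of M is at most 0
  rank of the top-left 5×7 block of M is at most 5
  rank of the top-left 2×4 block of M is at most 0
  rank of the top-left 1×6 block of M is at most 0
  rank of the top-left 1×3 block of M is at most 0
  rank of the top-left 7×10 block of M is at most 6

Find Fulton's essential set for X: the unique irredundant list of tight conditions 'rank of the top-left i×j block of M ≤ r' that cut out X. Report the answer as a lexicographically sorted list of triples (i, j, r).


Recovering R(i,j) via the rank-extension bound from the 24 conditions:

  0  0  0  0  0  0  1  1  1  1  1
  0  0  0  0  1  1  2  2  2  2  2
  0  0  0  1  2  2  3  3  3  3  3
  0  0  0  1  2  3  4  4  4  4  4
  0  0  0  1  2  3  4  4  4  5  5
  0  0  0  1  2  3  4  4  4  5  6
  0  0  1  2  3  4  5  5  5  6  7
  0  1  2  3  4  5  6  6  6  7  8
  0  1  2  3  4  5  6  6  7  8  9
  1  2  3  4  5  6  7  7  8  9  10
  1  2  3  4  5  6  7  8  9  10  11

the unique w with this rank table is (7, 5, 4, 6, 10, 11, 3, 2, 9, 1, 8).

ℓ(w)=31; the 7 essential cells (i,j,r):

[(1, 6, 0), (2, 4, 0), (6, 3, 0), (6, 9, 4), (7, 2, 0), (9, 1, 0), (9, 8, 6)]


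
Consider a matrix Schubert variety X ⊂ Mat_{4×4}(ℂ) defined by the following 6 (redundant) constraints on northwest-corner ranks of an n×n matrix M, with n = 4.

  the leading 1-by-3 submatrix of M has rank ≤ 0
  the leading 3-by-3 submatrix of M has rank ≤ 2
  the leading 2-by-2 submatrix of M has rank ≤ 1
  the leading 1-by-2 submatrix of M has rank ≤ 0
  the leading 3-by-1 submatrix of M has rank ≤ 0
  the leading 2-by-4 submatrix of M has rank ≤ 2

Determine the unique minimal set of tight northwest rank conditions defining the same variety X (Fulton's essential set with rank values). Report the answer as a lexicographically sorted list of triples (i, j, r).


Recovering R(i,j) via the rank-extension bound from the 6 conditions:

  0  0  0  1
  0  1  1  2
  0  1  2  3
  1  2  3  4

the unique w with this rank table is (4, 2, 3, 1).

2 SE-corners of the 5-cell Rothe diagram give Ess(w):

[(1, 3, 0), (3, 1, 0)]


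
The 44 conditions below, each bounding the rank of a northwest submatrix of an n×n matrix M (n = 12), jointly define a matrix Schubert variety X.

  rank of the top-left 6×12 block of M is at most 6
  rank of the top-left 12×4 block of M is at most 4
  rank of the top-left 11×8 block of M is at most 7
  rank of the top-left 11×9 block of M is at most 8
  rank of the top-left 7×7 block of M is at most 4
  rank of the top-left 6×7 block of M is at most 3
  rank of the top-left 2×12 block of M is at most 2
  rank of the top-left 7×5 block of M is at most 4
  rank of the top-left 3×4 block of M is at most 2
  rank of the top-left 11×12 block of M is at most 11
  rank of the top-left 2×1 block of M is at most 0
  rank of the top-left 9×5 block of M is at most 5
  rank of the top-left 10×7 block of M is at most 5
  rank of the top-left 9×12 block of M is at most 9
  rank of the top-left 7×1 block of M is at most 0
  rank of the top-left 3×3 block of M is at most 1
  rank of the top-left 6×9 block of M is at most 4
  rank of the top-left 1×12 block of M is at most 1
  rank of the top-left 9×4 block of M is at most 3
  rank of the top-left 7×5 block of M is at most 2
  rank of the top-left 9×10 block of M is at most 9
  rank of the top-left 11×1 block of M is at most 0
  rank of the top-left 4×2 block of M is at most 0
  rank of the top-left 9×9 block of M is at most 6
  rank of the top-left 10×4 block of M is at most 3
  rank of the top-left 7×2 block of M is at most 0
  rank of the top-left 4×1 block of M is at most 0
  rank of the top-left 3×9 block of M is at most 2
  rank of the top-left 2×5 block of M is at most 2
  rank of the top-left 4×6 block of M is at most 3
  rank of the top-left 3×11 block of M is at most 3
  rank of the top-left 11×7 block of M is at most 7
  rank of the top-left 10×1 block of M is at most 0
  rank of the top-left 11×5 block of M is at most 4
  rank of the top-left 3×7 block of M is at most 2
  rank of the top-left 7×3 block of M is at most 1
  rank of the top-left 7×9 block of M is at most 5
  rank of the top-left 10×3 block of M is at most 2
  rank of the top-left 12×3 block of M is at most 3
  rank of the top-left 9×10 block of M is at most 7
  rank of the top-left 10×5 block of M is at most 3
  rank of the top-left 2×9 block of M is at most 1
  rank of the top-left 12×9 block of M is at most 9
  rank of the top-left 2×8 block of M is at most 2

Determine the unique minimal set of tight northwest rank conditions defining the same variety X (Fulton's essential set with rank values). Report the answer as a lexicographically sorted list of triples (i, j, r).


Reconstructing r_w from the 44 given conditions:

  i=1: 0, 0, 1, 1, 1, 1, 1, 1, 1, 1, 1, 1
  i=2: 0, 0, 1, 1, 1, 1, 1, 1, 1, 2, 2, 2
  i=3: 0, 0, 1, 2, 2, 2, 2, 2, 2, 3, 3, 3
  i=4: 0, 0, 1, 2, 2, 3, 3, 3, 3, 4, 4, 4
  i=5: 0, 0, 1, 2, 2, 3, 3, 4, 4, 5, 5, 5
  i=6: 0, 0, 1, 2, 2, 3, 3, 4, 4, 5, 6, 6
  i=7: 0, 0, 1, 2, 2, 3, 4, 5, 5, 6, 7, 7
  i=8: 0, 1, 2, 3, 3, 4, 5, 6, 6, 7, 8, 8
  i=9: 0, 1, 2, 3, 3, 4, 5, 6, 6, 7, 8, 9
  i=10: 0, 1, 2, 3, 3, 4, 5, 6, 7, 8, 9, 10
  i=11: 0, 1, 2, 3, 4, 5, 6, 7, 8, 9, 10, 11
  i=12: 1, 2, 3, 4, 5, 6, 7, 8, 9, 10, 11, 12

hence w(1..12) = (3, 10, 4, 6, 8, 11, 7, 2, 12, 9, 5, 1).

8 SE-corners of the 34-cell Rothe diagram give Ess(w):

[(2, 9, 1), (6, 7, 3), (6, 9, 4), (7, 2, 0), (7, 5, 2), (9, 9, 6), (10, 5, 3), (11, 1, 0)]


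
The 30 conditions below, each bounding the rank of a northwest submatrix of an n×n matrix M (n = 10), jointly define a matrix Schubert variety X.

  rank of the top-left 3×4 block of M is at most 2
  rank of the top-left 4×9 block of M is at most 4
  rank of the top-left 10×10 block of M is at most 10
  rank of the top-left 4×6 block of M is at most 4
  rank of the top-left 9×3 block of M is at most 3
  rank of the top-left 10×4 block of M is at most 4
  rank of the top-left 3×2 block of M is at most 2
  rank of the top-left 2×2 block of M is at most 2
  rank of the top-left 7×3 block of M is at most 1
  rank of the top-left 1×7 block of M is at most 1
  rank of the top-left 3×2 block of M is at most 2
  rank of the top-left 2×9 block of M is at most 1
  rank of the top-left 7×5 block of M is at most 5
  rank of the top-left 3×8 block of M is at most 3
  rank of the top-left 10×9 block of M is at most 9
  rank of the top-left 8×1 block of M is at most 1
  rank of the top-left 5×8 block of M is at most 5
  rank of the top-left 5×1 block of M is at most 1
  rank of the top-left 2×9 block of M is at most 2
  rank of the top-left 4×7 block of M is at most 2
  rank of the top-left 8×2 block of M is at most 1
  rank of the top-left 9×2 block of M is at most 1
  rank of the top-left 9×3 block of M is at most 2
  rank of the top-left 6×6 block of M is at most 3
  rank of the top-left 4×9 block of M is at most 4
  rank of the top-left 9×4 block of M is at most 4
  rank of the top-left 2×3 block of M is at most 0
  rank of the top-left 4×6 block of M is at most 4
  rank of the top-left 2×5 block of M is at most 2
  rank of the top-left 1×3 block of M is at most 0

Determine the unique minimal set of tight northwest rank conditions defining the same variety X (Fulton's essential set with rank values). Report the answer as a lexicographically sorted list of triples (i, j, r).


The tightest implied rank at each (i,j), from the 30 conditions:

  row 1: 0, 0, 0, 1, 1, 1, 1, 1, 1, 1
  row 2: 0, 0, 0, 1, 1, 1, 1, 1, 1, 2
  row 3: 1, 1, 1, 2, 2, 2, 2, 2, 2, 3
  row 4: 1, 1, 1, 2, 2, 2, 2, 3, 3, 4
  row 5: 1, 1, 1, 2, 3, 3, 3, 4, 4, 5
  row 6: 1, 1, 1, 2, 3, 3, 4, 5, 5, 6
  row 7: 1, 1, 1, 2, 3, 4, 5, 6, 6, 7
  row 8: 1, 1, 2, 3, 4, 5, 6, 7, 7, 8
  row 9: 1, 1, 2, 3, 4, 5, 6, 7, 8, 9
  row 10: 1, 2, 3, 4, 5, 6, 7, 8, 9, 10

hence w(1..10) = (4, 10, 1, 8, 5, 7, 6, 3, 9, 2).

Fulton essential set (6 of the 25 Rothe cells):

[(2, 3, 0), (2, 9, 1), (4, 7, 2), (6, 6, 3), (7, 3, 1), (9, 2, 1)]
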